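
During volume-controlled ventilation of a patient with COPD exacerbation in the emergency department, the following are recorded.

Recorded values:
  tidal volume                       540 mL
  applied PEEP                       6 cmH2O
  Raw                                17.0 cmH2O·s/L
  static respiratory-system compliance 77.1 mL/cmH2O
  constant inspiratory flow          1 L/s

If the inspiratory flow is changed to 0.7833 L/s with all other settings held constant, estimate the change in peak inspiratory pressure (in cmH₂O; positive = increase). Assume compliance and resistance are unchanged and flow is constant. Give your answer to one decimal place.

-3.7

PIP = Vt/C + R·V̇ + PEEP (constant-flow equation of motion).
Only the resistive term changes: ΔPIP = R × ΔV̇ = 17.0 × (0.7833 − 1) = 17.0 × -0.2167 = -3.684 cmH2O.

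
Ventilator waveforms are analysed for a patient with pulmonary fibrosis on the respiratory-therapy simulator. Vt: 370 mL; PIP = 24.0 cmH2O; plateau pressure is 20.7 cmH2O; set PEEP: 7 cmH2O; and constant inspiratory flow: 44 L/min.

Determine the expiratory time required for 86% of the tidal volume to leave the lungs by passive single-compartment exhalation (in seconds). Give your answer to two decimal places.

Flow: 44 L/min ÷ 60 = 0.7333 L/s.
R = (PIP − Pplat)/V̇ = (24.0 − 20.7) / 0.7333 = 3.3/0.7333 = 4.5 cmH2O·s/L.
C = Vt/(Pplat − PEEP) = 370.0 / (20.7 − 7) = 370.0/13.7 = 27.007 mL/cmH2O.
τ = R × C = 4.5 × 0.02701 L/cmH2O = 0.1215 s.
t = −τ·ln(1 − 0.86) = −0.1215·ln(0.14) = 0.2389 s.

0.24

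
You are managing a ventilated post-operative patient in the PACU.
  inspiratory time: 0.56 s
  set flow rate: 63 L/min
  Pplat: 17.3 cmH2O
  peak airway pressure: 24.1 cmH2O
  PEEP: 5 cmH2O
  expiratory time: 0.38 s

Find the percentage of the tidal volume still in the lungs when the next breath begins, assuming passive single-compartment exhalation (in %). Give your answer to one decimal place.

29.3

Flow: 63 L/min ÷ 60 = 1.05 L/s.
Vt = flow × Ti = 1.05 L/s × 0.56 s × 1000 mL/L = 588.0 mL.
R = (PIP − Pplat)/V̇ = (24.1 − 17.3) / 1.05 = 6.8/1.05 = 6.476 cmH2O·s/L.
C = Vt/(Pplat − PEEP) = 588.0 / (17.3 − 5) = 588.0/12.3 = 47.805 mL/cmH2O.
τ = R × C = 6.476 × 0.04781 L/cmH2O = 0.3096 s.
Fraction remaining at end-expiration = e^(−Te/τ) = e^(−0.38/0.3096) = 0.2931 → 29.31%.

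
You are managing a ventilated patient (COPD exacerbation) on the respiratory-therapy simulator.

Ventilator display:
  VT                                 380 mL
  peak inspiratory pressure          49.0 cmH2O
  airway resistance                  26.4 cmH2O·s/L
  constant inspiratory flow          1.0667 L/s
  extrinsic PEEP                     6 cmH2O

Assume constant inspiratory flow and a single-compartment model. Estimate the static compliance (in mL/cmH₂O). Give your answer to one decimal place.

Equation of motion (constant flow): PIP = Vt/C + R·V̇ + PEEP.
Vt/C = PIP − R·V̇ − PEEP = 49.0 − 26.4×1.0667 − 6 = 49.0 − 28.161 − 6 = 14.839 cmH2O.
C = Vt / 14.839 = 380 / 14.839 = 25.608 mL/cmH2O.

25.6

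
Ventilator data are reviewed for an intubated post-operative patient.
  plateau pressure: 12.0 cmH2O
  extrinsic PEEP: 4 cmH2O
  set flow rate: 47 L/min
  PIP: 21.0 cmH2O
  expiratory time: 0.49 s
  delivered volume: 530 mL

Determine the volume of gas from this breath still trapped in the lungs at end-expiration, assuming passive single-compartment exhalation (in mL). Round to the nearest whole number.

278

Flow: 47 L/min ÷ 60 = 0.7833 L/s.
R = (PIP − Pplat)/V̇ = (21.0 − 12.0) / 0.7833 = 9.0/0.7833 = 11.49 cmH2O·s/L.
C = Vt/(Pplat − PEEP) = 530.0 / (12.0 − 4) = 530.0/8.0 = 66.25 mL/cmH2O.
τ = R × C = 11.49 × 0.06625 L/cmH2O = 0.7612 s.
Fraction remaining = e^(−Te/τ) = e^(−0.49/0.7612) = 0.5253.
Trapped volume = 530.0 × 0.5253 = 278.41 mL.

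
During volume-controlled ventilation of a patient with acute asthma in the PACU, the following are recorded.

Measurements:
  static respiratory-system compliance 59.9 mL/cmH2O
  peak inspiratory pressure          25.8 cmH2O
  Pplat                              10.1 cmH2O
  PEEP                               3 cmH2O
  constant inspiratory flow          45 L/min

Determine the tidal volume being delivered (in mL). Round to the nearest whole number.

Vt = Cstat × (Pplat − PEEP) = 59.9 × (10.1 − 3) = 59.9 × 7.1 = 425.29 mL.

425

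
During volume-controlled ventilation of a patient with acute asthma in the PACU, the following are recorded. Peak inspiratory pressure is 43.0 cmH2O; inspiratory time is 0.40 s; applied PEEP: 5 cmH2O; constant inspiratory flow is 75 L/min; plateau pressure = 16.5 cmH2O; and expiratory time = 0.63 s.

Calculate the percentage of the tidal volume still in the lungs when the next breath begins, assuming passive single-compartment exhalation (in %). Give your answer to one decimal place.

Flow: 75 L/min ÷ 60 = 1.25 L/s.
Vt = flow × Ti = 1.25 L/s × 0.40 s × 1000 mL/L = 500.0 mL.
R = (PIP − Pplat)/V̇ = (43.0 − 16.5) / 1.25 = 26.5/1.25 = 21.2 cmH2O·s/L.
C = Vt/(Pplat − PEEP) = 500.0 / (16.5 − 5) = 500.0/11.5 = 43.478 mL/cmH2O.
τ = R × C = 21.2 × 0.04348 L/cmH2O = 0.9218 s.
Fraction remaining at end-expiration = e^(−Te/τ) = e^(−0.63/0.9218) = 0.5049 → 50.49%.

50.5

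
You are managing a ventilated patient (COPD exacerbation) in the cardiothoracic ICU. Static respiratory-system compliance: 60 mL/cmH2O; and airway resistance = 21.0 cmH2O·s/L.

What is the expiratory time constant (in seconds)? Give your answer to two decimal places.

τ = R × C = 21.0 × 60 mL/cmH2O = 21.0 × 0.060 L/cmH2O = 1.26 s.

1.26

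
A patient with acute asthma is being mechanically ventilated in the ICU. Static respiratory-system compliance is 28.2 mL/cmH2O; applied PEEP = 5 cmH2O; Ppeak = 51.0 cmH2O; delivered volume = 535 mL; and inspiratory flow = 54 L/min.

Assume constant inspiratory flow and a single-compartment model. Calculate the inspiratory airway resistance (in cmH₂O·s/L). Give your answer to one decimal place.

30.0

Flow: 54 L/min ÷ 60 = 0.9 L/s.
Equation of motion (constant flow): PIP = Vt/C + R·V̇ + PEEP.
R·V̇ = PIP − Vt/C − PEEP = 51.0 − 535/28.2 − 5 = 51.0 − 18.972 − 5 = 27.028 cmH2O.
R = 27.028 / 0.9 = 30.031 cmH2O·s/L.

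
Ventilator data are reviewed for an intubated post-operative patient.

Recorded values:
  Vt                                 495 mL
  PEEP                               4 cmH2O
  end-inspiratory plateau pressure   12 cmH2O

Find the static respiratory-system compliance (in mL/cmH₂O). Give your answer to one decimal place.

Cstat = Vt / (Pplat − PEEP) = 495 / (12 − 4) = 495 / 8.0 = 61.875 mL/cmH2O.

61.9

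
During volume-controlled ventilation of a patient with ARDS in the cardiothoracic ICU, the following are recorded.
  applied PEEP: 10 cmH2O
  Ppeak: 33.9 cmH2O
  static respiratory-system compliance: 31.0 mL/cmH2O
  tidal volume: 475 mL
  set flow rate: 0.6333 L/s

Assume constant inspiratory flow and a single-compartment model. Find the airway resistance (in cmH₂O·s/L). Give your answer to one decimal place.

Equation of motion (constant flow): PIP = Vt/C + R·V̇ + PEEP.
R·V̇ = PIP − Vt/C − PEEP = 33.9 − 475/31.0 − 10 = 33.9 − 15.323 − 10 = 8.577 cmH2O.
R = 8.577 / 0.6333 = 13.543 cmH2O·s/L.

13.5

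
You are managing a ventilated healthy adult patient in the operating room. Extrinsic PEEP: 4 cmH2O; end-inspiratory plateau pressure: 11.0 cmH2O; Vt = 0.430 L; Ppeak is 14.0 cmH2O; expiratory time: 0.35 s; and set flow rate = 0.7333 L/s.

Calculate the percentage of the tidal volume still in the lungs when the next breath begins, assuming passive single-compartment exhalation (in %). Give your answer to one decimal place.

24.8

R = (PIP − Pplat)/V̇ = (14.0 − 11.0) / 0.7333 = 3.0/0.7333 = 4.091 cmH2O·s/L.
C = Vt/(Pplat − PEEP) = 430.0 / (11.0 − 4) = 430.0/7.0 = 61.429 mL/cmH2O.
τ = R × C = 4.091 × 0.06143 L/cmH2O = 0.2513 s.
Fraction remaining at end-expiration = e^(−Te/τ) = e^(−0.35/0.2513) = 0.2484 → 24.84%.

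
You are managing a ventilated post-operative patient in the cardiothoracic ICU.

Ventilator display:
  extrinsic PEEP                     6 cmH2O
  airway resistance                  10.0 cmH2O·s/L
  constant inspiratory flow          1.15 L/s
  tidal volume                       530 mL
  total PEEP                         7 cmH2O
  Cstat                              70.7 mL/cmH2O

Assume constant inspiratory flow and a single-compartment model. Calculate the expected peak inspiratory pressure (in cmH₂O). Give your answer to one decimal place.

Total PEEP = 7 cmH2O (set 6 + intrinsic 1); this is the baseline alveolar pressure.
Equation of motion (constant flow): PIP = Vt/C + R·V̇ + PEEP.
PIP = 530/70.7 + 10.0×1.15 + 7 = 7.496 + 11.5 + 7 = 25.996 cmH2O.

26.0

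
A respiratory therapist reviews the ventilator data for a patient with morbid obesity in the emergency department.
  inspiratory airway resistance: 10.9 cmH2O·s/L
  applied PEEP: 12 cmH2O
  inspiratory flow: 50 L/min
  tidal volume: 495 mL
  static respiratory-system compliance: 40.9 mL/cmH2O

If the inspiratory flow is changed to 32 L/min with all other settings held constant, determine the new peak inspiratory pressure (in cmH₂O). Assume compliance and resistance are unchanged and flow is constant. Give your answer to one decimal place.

Flow: 50 L/min ÷ 60 = 0.8333 L/s.
New flow: 32 L/min ÷ 60 = 0.5333 L/s.
PIP = Vt/C + R·V̇ + PEEP (constant-flow equation of motion).
Only the resistive term changes: ΔPIP = R × ΔV̇ = 10.9 × (0.5333 − 0.8333) = 10.9 × -0.3 = -3.27 cmH2O.
Original PIP = 495/40.9 + 10.9×0.8333 + 12 = 33.186 cmH2O; new PIP = 33.186 + (-3.27) = 29.916 cmH2O.

29.9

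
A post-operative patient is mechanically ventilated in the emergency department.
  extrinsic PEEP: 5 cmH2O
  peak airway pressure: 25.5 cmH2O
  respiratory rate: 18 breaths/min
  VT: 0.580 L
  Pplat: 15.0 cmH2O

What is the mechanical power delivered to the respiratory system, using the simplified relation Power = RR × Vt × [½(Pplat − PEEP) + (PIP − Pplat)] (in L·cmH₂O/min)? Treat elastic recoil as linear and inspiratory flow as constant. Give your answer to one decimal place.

161.8

Per-breath work = Vt × [½(Pplat−PEEP) + (PIP−Pplat)] = 0.580 × [0.5×10.0 + 10.5] = 0.580 × 15.5 = 8.99 L·cmH2O.
Power = 18 × 8.99 = 161.82 L·cmH2O/min.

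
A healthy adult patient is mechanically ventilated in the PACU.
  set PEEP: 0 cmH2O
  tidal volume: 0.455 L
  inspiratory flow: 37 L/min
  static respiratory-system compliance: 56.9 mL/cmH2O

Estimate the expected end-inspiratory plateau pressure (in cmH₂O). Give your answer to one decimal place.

8.0

Pplat = PEEP + Vt / Cstat = 0 + 455 / 56.9 = 0 + 7.996 = 7.996 cmH2O.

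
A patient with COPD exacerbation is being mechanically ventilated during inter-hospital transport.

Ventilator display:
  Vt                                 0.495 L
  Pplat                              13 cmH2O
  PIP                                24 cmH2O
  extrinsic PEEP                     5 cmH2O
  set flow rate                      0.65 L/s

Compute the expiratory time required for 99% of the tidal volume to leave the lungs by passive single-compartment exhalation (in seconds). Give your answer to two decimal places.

4.82

R = (PIP − Pplat)/V̇ = (24 − 13) / 0.65 = 11.0/0.65 = 16.923 cmH2O·s/L.
C = Vt/(Pplat − PEEP) = 495.0 / (13 − 5) = 495.0/8.0 = 61.875 mL/cmH2O.
τ = R × C = 16.923 × 0.06188 L/cmH2O = 1.047 s.
t = −τ·ln(1 − 0.99) = −1.047·ln(0.01) = 4.822 s.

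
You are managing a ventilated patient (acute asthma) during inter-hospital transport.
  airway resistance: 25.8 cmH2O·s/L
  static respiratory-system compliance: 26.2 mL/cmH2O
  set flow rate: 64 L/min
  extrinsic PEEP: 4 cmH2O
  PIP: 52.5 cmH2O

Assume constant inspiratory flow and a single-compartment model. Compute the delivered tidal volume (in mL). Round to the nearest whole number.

550

Flow: 64 L/min ÷ 60 = 1.0667 L/s.
Equation of motion (constant flow): PIP = Vt/C + R·V̇ + PEEP.
Vt/C = PIP − R·V̇ − PEEP = 52.5 − 27.521 − 4 = 20.979 cmH2O.
Vt = C × 20.979 = 26.2 × 20.979 = 549.65 mL.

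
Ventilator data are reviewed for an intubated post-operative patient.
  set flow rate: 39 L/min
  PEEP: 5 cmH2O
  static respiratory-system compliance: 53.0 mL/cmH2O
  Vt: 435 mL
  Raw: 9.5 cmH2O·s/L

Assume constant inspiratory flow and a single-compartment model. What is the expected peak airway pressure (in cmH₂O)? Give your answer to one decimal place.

19.4

Flow: 39 L/min ÷ 60 = 0.65 L/s.
Equation of motion (constant flow): PIP = Vt/C + R·V̇ + PEEP.
PIP = 435/53.0 + 9.5×0.65 + 5 = 8.208 + 6.175 + 5 = 19.383 cmH2O.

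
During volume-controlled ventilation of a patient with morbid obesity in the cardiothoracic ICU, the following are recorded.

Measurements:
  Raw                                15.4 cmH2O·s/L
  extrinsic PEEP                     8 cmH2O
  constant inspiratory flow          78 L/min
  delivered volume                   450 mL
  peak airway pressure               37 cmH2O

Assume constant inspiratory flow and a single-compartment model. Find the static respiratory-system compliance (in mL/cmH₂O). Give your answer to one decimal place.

50.1

Flow: 78 L/min ÷ 60 = 1.3 L/s.
Equation of motion (constant flow): PIP = Vt/C + R·V̇ + PEEP.
Vt/C = PIP − R·V̇ − PEEP = 37 − 15.4×1.3 − 8 = 37 − 20.02 − 8 = 8.98 cmH2O.
C = Vt / 8.98 = 450 / 8.98 = 50.111 mL/cmH2O.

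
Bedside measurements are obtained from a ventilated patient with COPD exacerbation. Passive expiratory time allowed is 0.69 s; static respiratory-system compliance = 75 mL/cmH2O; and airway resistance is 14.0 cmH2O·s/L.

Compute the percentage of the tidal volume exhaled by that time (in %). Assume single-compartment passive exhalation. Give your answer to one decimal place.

48.2

τ = R × C = 14.0 × 75 mL/cmH2O = 14.0 × 0.075 L/cmH2O = 1.05 s.
Passive exhalation: V(t)/V₀ = e^(−t/τ) = e^(−0.69/1.05) = 0.5183.
Fraction exhaled = 1 − 0.5183 = 0.4817 → 48.17%.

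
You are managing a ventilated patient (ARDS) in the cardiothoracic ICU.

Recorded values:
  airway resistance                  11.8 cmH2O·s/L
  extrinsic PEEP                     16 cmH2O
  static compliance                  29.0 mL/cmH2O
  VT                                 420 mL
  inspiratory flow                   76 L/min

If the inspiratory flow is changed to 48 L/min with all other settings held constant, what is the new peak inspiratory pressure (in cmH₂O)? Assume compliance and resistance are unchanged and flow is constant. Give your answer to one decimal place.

Flow: 76 L/min ÷ 60 = 1.2667 L/s.
New flow: 48 L/min ÷ 60 = 0.8 L/s.
PIP = Vt/C + R·V̇ + PEEP (constant-flow equation of motion).
Only the resistive term changes: ΔPIP = R × ΔV̇ = 11.8 × (0.8 − 1.2667) = 11.8 × -0.4667 = -5.507 cmH2O.
Original PIP = 420/29.0 + 11.8×1.2667 + 16 = 45.43 cmH2O; new PIP = 45.43 + (-5.507) = 39.923 cmH2O.

39.9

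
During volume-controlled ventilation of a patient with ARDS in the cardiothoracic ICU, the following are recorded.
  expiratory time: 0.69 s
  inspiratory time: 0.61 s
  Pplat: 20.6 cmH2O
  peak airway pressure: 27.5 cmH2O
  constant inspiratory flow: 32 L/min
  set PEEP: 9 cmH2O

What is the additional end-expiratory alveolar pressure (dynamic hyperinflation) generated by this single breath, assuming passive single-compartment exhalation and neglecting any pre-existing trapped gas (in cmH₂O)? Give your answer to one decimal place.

Flow: 32 L/min ÷ 60 = 0.5333 L/s.
Vt = flow × Ti = 0.5333 L/s × 0.61 s × 1000 mL/L = 325.31 mL.
R = (PIP − Pplat)/V̇ = (27.5 − 20.6) / 0.5333 = 6.9/0.5333 = 12.938 cmH2O·s/L.
C = Vt/(Pplat − PEEP) = 325.31 / (20.6 − 9) = 325.31/11.6 = 28.044 mL/cmH2O.
τ = R × C = 12.938 × 0.02804 L/cmH2O = 0.3628 s.
Fraction remaining = e^(−Te/τ) = e^(−0.69/0.3628) = 0.1493; trapped volume = 325.31 × 0.1493 = 48.569 mL.
Additional alveolar pressure from trapping ≈ V_trapped / C = 48.569 / 28.044 = 1.732 cmH2O.

1.7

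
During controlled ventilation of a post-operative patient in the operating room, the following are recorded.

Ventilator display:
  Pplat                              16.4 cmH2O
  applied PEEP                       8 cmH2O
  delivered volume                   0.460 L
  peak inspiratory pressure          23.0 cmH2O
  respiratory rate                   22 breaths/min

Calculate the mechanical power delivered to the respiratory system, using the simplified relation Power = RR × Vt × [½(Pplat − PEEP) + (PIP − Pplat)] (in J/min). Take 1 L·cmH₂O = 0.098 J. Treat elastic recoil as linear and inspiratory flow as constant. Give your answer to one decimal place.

10.7

Per-breath work = Vt × [½(Pplat−PEEP) + (PIP−Pplat)] = 0.460 × [0.5×8.4 + 6.6] = 0.460 × 10.8 = 4.968 L·cmH2O.
Power = 22 × 4.968 = 109.3 L·cmH2O/min.
× 0.098 J/(L·cmH2O) → 10.711 J/min.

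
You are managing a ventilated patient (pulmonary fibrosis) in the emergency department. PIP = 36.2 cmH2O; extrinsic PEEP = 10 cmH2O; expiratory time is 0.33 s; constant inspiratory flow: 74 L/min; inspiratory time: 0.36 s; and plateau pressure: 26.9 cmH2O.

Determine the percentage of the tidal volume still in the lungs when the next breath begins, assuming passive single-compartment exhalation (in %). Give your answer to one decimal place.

Flow: 74 L/min ÷ 60 = 1.2333 L/s.
Vt = flow × Ti = 1.2333 L/s × 0.36 s × 1000 mL/L = 443.99 mL.
R = (PIP − Pplat)/V̇ = (36.2 − 26.9) / 1.2333 = 9.3/1.2333 = 7.541 cmH2O·s/L.
C = Vt/(Pplat − PEEP) = 443.99 / (26.9 − 10) = 443.99/16.9 = 26.272 mL/cmH2O.
τ = R × C = 7.541 × 0.02627 L/cmH2O = 0.1981 s.
Fraction remaining at end-expiration = e^(−Te/τ) = e^(−0.33/0.1981) = 0.189 → 18.9%.

18.9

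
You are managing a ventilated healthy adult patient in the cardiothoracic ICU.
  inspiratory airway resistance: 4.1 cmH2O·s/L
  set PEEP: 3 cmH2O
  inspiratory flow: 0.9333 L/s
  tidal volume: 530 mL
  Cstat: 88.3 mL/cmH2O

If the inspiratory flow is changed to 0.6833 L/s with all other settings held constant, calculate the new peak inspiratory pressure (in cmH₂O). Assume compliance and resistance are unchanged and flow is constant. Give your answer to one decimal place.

11.8

PIP = Vt/C + R·V̇ + PEEP (constant-flow equation of motion).
Only the resistive term changes: ΔPIP = R × ΔV̇ = 4.1 × (0.6833 − 0.9333) = 4.1 × -0.25 = -1.025 cmH2O.
Original PIP = 530/88.3 + 4.1×0.9333 + 3 = 12.829 cmH2O; new PIP = 12.829 + (-1.025) = 11.804 cmH2O.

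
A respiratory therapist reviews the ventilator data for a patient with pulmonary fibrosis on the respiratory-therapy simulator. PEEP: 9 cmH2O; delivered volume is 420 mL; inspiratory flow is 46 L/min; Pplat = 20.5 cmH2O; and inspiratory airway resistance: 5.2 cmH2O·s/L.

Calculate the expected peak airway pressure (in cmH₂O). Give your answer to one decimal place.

24.5

Flow: 46 L/min ÷ 60 = 0.7667 L/s.
PIP = Pplat + Raw × flow = 20.5 + 5.2 × 0.7667 = 20.5 + 3.987 = 24.487 cmH2O.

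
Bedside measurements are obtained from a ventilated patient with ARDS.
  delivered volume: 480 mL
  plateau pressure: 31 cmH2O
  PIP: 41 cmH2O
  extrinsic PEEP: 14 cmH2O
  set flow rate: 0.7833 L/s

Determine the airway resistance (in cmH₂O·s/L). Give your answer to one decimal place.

Raw = (PIP − Pplat) / flow = (41 − 31) / 0.7833 = 10.0 / 0.7833 = 12.767 cmH2O·s/L.

12.8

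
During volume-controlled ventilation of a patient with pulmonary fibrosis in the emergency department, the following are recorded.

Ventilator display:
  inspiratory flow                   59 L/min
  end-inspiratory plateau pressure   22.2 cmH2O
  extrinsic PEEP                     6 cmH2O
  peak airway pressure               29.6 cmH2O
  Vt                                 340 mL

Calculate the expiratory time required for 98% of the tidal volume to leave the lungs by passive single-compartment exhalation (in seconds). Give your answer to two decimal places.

Flow: 59 L/min ÷ 60 = 0.9833 L/s.
R = (PIP − Pplat)/V̇ = (29.6 − 22.2) / 0.9833 = 7.4/0.9833 = 7.526 cmH2O·s/L.
C = Vt/(Pplat − PEEP) = 340.0 / (22.2 − 6) = 340.0/16.2 = 20.988 mL/cmH2O.
τ = R × C = 7.526 × 0.02099 L/cmH2O = 0.158 s.
t = −τ·ln(1 − 0.98) = −0.158·ln(0.02) = 0.6181 s.

0.62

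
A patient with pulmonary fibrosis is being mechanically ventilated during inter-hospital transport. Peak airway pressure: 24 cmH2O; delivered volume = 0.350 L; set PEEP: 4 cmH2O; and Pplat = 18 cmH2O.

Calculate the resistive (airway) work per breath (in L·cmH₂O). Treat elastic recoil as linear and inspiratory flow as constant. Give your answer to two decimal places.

With constant inspiratory flow the resistive pressure is constant at PIP − Pplat = 24 − 18 = 6.0 cmH2O, so resistive work = 6.0 × 0.350 = 2.1 L·cmH2O.

2.10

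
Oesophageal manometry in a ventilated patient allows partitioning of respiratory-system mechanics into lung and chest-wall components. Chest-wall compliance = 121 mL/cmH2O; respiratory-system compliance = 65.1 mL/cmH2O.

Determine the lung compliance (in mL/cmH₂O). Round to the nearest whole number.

141

1/CL = 1/Crs − 1/Ccw.
1/CL = 1/65.1 − 1/121 = 0.007097.
CL = 140.9 mL/cmH2O.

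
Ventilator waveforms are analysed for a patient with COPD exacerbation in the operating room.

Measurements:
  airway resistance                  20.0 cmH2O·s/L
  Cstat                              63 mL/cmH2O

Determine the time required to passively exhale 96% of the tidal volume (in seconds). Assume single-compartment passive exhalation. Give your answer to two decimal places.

4.06

τ = R × C = 20.0 × 63 mL/cmH2O = 20.0 × 0.063 L/cmH2O = 1.26 s.
Exhaled fraction f = 1 − e^(−t/τ) → t = −τ·ln(1 − f) = −1.26·ln(0.04) = 4.056 s.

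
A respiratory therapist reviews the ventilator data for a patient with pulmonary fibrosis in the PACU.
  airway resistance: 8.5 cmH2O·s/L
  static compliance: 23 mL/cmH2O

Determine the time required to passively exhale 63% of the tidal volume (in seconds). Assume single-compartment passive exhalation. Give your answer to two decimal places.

0.19

τ = R × C = 8.5 × 23 mL/cmH2O = 8.5 × 0.023 L/cmH2O = 0.1955 s.
Exhaled fraction f = 1 − e^(−t/τ) → t = −τ·ln(1 − f) = −0.1955·ln(0.37) = 0.1944 s.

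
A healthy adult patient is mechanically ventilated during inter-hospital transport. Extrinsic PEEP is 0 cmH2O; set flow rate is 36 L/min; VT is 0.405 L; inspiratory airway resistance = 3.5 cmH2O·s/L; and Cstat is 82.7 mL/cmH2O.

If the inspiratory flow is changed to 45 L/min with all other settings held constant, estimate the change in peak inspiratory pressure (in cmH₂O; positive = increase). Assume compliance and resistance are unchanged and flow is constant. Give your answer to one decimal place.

Flow: 36 L/min ÷ 60 = 0.6 L/s.
New flow: 45 L/min ÷ 60 = 0.75 L/s.
PIP = Vt/C + R·V̇ + PEEP (constant-flow equation of motion).
Only the resistive term changes: ΔPIP = R × ΔV̇ = 3.5 × (0.75 − 0.6) = 3.5 × 0.15 = 0.525 cmH2O.

0.5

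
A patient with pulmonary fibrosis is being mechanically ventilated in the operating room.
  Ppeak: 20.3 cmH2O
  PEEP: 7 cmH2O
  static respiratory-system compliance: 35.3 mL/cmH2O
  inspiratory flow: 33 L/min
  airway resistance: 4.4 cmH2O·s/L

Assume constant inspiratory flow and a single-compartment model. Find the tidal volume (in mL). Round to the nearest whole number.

Flow: 33 L/min ÷ 60 = 0.55 L/s.
Equation of motion (constant flow): PIP = Vt/C + R·V̇ + PEEP.
Vt/C = PIP − R·V̇ − PEEP = 20.3 − 2.42 − 7 = 10.88 cmH2O.
Vt = C × 10.88 = 35.3 × 10.88 = 384.06 mL.

384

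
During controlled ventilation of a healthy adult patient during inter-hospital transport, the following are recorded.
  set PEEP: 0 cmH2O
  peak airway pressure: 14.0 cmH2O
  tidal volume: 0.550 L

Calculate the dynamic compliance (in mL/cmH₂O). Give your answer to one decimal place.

39.3

Dynamic compliance = Vt / (PIP − PEEP) = 550 / (14.0 − 0) = 550 / 14.0 = 39.286 mL/cmH2O.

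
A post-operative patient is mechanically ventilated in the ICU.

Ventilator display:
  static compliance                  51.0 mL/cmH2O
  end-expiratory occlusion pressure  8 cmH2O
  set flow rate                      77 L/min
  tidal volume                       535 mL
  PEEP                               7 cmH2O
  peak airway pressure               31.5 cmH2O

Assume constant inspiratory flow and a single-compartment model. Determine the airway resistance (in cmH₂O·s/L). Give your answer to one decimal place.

Flow: 77 L/min ÷ 60 = 1.2833 L/s.
Total PEEP = 8 cmH2O (set 7 + intrinsic 1); this is the baseline alveolar pressure.
Equation of motion (constant flow): PIP = Vt/C + R·V̇ + PEEP.
R·V̇ = PIP − Vt/C − PEEP = 31.5 − 535/51.0 − 8 = 31.5 − 10.49 − 8 = 13.01 cmH2O.
R = 13.01 / 1.2833 = 10.138 cmH2O·s/L.

10.1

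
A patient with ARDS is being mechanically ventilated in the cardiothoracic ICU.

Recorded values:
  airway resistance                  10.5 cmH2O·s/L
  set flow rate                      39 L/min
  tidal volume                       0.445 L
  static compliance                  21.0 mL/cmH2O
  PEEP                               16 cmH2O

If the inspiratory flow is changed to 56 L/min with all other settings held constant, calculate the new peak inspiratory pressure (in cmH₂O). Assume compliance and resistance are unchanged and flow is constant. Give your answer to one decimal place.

47.0

Flow: 39 L/min ÷ 60 = 0.65 L/s.
New flow: 56 L/min ÷ 60 = 0.9333 L/s.
PIP = Vt/C + R·V̇ + PEEP (constant-flow equation of motion).
Only the resistive term changes: ΔPIP = R × ΔV̇ = 10.5 × (0.9333 − 0.65) = 10.5 × 0.2833 = 2.975 cmH2O.
Original PIP = 445/21.0 + 10.5×0.65 + 16 = 44.015 cmH2O; new PIP = 44.015 + (2.975) = 46.99 cmH2O.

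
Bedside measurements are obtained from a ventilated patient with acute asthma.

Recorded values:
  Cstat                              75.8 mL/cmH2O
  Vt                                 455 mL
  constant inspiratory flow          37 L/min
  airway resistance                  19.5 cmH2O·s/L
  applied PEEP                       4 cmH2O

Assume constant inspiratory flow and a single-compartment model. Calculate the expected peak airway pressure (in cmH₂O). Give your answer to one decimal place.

22.0

Flow: 37 L/min ÷ 60 = 0.6167 L/s.
Equation of motion (constant flow): PIP = Vt/C + R·V̇ + PEEP.
PIP = 455/75.8 + 19.5×0.6167 + 4 = 6.003 + 12.026 + 4 = 22.029 cmH2O.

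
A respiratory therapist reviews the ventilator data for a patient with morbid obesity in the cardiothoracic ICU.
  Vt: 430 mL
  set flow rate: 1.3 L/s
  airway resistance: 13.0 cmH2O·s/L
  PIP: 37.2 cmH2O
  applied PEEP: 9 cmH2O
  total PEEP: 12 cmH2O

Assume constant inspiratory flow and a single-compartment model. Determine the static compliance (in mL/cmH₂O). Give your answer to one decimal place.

Total PEEP = 12 cmH2O (set 9 + intrinsic 3); this is the baseline alveolar pressure.
Equation of motion (constant flow): PIP = Vt/C + R·V̇ + PEEP.
Vt/C = PIP − R·V̇ − PEEP = 37.2 − 13.0×1.3 − 12 = 37.2 − 16.9 − 12 = 8.3 cmH2O.
C = Vt / 8.3 = 430 / 8.3 = 51.807 mL/cmH2O.

51.8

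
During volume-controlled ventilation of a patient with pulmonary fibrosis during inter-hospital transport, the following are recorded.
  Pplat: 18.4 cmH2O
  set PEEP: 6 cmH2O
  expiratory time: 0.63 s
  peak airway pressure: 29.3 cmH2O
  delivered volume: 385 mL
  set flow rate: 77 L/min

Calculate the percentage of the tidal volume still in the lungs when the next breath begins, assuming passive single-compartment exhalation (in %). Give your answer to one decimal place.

Flow: 77 L/min ÷ 60 = 1.2833 L/s.
R = (PIP − Pplat)/V̇ = (29.3 − 18.4) / 1.2833 = 10.9/1.2833 = 8.494 cmH2O·s/L.
C = Vt/(Pplat − PEEP) = 385.0 / (18.4 − 6) = 385.0/12.4 = 31.048 mL/cmH2O.
τ = R × C = 8.494 × 0.03105 L/cmH2O = 0.2637 s.
Fraction remaining at end-expiration = e^(−Te/τ) = e^(−0.63/0.2637) = 0.09171 → 9.171%.

9.2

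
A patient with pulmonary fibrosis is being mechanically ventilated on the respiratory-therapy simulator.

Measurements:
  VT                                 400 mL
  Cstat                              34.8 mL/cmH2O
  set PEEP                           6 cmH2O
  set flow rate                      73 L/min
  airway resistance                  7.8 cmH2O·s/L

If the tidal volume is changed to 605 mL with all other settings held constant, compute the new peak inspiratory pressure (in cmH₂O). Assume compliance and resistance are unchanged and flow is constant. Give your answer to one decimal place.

Flow: 73 L/min ÷ 60 = 1.2167 L/s.
PIP = Vt/C + R·V̇ + PEEP (constant-flow equation of motion).
Only the elastic term changes: ΔPIP = ΔVt / C = (605 − 400) / 34.8 = 5.891 cmH2O.
Original PIP = 400/34.8 + 7.8×1.2167 + 6 = 26.985 cmH2O; new PIP = 26.985 + (5.891) = 32.876 cmH2O.

32.9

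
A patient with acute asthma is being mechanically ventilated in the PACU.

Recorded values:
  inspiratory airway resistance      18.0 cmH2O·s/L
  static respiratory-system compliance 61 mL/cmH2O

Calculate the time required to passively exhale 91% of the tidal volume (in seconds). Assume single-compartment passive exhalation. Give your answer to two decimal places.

2.64

τ = R × C = 18.0 × 61 mL/cmH2O = 18.0 × 0.061 L/cmH2O = 1.098 s.
Exhaled fraction f = 1 − e^(−t/τ) → t = −τ·ln(1 − f) = −1.098·ln(0.09) = 2.644 s.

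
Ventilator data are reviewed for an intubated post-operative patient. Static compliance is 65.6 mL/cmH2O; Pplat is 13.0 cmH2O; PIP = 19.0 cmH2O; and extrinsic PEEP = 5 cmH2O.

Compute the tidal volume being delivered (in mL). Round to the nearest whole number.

Vt = Cstat × (Pplat − PEEP) = 65.6 × (13.0 − 5) = 65.6 × 8.0 = 524.8 mL.

525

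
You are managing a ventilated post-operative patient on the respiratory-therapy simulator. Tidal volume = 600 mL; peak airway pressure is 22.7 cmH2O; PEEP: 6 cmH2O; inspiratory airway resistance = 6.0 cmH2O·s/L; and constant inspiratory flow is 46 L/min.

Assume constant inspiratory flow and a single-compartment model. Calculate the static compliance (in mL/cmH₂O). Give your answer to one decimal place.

49.6

Flow: 46 L/min ÷ 60 = 0.7667 L/s.
Equation of motion (constant flow): PIP = Vt/C + R·V̇ + PEEP.
Vt/C = PIP − R·V̇ − PEEP = 22.7 − 6.0×0.7667 − 6 = 22.7 − 4.6 − 6 = 12.1 cmH2O.
C = Vt / 12.1 = 600 / 12.1 = 49.587 mL/cmH2O.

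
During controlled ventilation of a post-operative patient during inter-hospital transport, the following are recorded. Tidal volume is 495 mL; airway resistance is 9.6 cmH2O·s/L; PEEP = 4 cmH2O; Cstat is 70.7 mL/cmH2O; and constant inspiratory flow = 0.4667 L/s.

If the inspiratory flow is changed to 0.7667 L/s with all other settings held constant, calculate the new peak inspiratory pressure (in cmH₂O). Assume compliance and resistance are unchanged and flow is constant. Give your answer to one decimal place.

PIP = Vt/C + R·V̇ + PEEP (constant-flow equation of motion).
Only the resistive term changes: ΔPIP = R × ΔV̇ = 9.6 × (0.7667 − 0.4667) = 9.6 × 0.3 = 2.88 cmH2O.
Original PIP = 495/70.7 + 9.6×0.4667 + 4 = 15.482 cmH2O; new PIP = 15.482 + (2.88) = 18.362 cmH2O.

18.4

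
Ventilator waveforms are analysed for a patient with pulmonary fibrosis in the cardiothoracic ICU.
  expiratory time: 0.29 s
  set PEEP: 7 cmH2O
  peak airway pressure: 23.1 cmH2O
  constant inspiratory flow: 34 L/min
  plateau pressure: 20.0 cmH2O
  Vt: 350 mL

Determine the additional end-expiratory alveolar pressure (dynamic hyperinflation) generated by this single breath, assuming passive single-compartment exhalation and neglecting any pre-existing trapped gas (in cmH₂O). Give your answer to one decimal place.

1.8

Flow: 34 L/min ÷ 60 = 0.5667 L/s.
R = (PIP − Pplat)/V̇ = (23.1 − 20.0) / 0.5667 = 3.1/0.5667 = 5.47 cmH2O·s/L.
C = Vt/(Pplat − PEEP) = 350.0 / (20.0 − 7) = 350.0/13.0 = 26.923 mL/cmH2O.
τ = R × C = 5.47 × 0.02692 L/cmH2O = 0.1473 s.
Fraction remaining = e^(−Te/τ) = e^(−0.29/0.1473) = 0.1396; trapped volume = 350.0 × 0.1396 = 48.86 mL.
Additional alveolar pressure from trapping ≈ V_trapped / C = 48.86 / 26.923 = 1.815 cmH2O.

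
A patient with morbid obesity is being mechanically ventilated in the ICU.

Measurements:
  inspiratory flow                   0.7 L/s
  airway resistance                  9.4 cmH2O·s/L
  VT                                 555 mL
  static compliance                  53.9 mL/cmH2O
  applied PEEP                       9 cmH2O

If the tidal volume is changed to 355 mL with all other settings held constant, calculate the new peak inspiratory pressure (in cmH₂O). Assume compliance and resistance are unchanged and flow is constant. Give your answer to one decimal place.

22.2

PIP = Vt/C + R·V̇ + PEEP (constant-flow equation of motion).
Only the elastic term changes: ΔPIP = ΔVt / C = (355 − 555) / 53.9 = -3.711 cmH2O.
Original PIP = 555/53.9 + 9.4×0.7 + 9 = 25.877 cmH2O; new PIP = 25.877 + (-3.711) = 22.166 cmH2O.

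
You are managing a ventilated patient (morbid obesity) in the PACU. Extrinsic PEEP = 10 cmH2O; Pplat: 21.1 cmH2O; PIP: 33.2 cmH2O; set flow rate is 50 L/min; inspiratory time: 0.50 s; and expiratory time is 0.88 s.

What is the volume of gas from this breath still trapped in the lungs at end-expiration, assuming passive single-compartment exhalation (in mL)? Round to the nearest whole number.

Flow: 50 L/min ÷ 60 = 0.8333 L/s.
Vt = flow × Ti = 0.8333 L/s × 0.50 s × 1000 mL/L = 416.65 mL.
R = (PIP − Pplat)/V̇ = (33.2 − 21.1) / 0.8333 = 12.1/0.8333 = 14.521 cmH2O·s/L.
C = Vt/(Pplat − PEEP) = 416.65 / (21.1 − 10) = 416.65/11.1 = 37.536 mL/cmH2O.
τ = R × C = 14.521 × 0.03754 L/cmH2O = 0.5451 s.
Fraction remaining = e^(−Te/τ) = e^(−0.88/0.5451) = 0.199.
Trapped volume = 416.65 × 0.199 = 82.913 mL.

83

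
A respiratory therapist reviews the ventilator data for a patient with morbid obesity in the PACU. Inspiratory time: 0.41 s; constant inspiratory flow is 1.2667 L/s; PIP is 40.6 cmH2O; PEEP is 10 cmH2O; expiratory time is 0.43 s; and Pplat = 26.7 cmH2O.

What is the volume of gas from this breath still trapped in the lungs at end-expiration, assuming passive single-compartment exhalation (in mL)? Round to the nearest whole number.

147

Vt = flow × Ti = 1.2667 L/s × 0.41 s × 1000 mL/L = 519.35 mL.
R = (PIP − Pplat)/V̇ = (40.6 − 26.7) / 1.2667 = 13.9/1.2667 = 10.973 cmH2O·s/L.
C = Vt/(Pplat − PEEP) = 519.35 / (26.7 − 10) = 519.35/16.7 = 31.099 mL/cmH2O.
τ = R × C = 10.973 × 0.0311 L/cmH2O = 0.3413 s.
Fraction remaining = e^(−Te/τ) = e^(−0.43/0.3413) = 0.2837.
Trapped volume = 519.35 × 0.2837 = 147.34 mL.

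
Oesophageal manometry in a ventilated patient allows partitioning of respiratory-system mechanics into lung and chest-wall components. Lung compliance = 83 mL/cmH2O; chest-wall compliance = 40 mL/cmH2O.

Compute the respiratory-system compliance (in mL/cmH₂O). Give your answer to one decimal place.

27.0

Lung and chest wall are elastances in series: 1/Crs = 1/CL + 1/Ccw.
1/Crs = 1/83 + 1/40 = 0.03705.
Crs = 26.991 mL/cmH2O.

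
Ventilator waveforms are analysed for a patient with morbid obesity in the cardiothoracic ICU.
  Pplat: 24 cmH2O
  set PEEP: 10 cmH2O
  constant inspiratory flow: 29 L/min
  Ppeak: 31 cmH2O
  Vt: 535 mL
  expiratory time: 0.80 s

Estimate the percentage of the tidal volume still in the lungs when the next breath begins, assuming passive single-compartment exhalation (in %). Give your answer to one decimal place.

Flow: 29 L/min ÷ 60 = 0.4833 L/s.
R = (PIP − Pplat)/V̇ = (31 − 24) / 0.4833 = 7.0/0.4833 = 14.484 cmH2O·s/L.
C = Vt/(Pplat − PEEP) = 535.0 / (24 − 10) = 535.0/14.0 = 38.214 mL/cmH2O.
τ = R × C = 14.484 × 0.03821 L/cmH2O = 0.5534 s.
Fraction remaining at end-expiration = e^(−Te/τ) = e^(−0.80/0.5534) = 0.2356 → 23.56%.

23.6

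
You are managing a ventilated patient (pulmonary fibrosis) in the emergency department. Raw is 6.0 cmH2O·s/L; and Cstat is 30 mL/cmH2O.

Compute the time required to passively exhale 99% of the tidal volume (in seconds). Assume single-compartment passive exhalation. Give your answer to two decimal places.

τ = R × C = 6.0 × 30 mL/cmH2O = 6.0 × 0.030 L/cmH2O = 0.18 s.
Exhaled fraction f = 1 − e^(−t/τ) → t = −τ·ln(1 − f) = −0.18·ln(0.01) = 0.8289 s.

0.83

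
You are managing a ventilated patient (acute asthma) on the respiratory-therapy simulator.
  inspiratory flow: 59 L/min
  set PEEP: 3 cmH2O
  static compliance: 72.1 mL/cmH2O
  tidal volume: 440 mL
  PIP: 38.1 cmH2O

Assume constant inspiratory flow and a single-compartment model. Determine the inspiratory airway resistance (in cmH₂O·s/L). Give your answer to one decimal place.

Flow: 59 L/min ÷ 60 = 0.9833 L/s.
Equation of motion (constant flow): PIP = Vt/C + R·V̇ + PEEP.
R·V̇ = PIP − Vt/C − PEEP = 38.1 − 440/72.1 − 3 = 38.1 − 6.103 − 3 = 28.997 cmH2O.
R = 28.997 / 0.9833 = 29.489 cmH2O·s/L.

29.5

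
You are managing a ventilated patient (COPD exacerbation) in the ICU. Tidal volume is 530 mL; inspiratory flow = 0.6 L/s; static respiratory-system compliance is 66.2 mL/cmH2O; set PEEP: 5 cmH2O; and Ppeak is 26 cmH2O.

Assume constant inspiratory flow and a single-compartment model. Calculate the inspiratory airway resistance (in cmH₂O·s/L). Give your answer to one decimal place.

21.7

Equation of motion (constant flow): PIP = Vt/C + R·V̇ + PEEP.
R·V̇ = PIP − Vt/C − PEEP = 26 − 530/66.2 − 5 = 26 − 8.006 − 5 = 12.994 cmH2O.
R = 12.994 / 0.6 = 21.657 cmH2O·s/L.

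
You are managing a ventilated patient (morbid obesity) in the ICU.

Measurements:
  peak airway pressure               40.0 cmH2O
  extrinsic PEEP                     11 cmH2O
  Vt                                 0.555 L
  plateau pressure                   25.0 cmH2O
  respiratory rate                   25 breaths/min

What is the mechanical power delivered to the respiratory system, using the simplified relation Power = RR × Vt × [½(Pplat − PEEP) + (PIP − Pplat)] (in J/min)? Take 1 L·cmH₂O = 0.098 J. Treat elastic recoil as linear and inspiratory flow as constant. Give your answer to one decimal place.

29.9

Per-breath work = Vt × [½(Pplat−PEEP) + (PIP−Pplat)] = 0.555 × [0.5×14.0 + 15.0] = 0.555 × 22.0 = 12.21 L·cmH2O.
Power = 25 × 12.21 = 305.25 L·cmH2O/min.
× 0.098 J/(L·cmH2O) → 29.915 J/min.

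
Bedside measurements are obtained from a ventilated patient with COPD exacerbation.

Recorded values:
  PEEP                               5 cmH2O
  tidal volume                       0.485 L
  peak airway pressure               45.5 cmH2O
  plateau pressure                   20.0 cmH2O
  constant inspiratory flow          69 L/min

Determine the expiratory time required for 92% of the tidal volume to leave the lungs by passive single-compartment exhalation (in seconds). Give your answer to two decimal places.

Flow: 69 L/min ÷ 60 = 1.15 L/s.
R = (PIP − Pplat)/V̇ = (45.5 − 20.0) / 1.15 = 25.5/1.15 = 22.174 cmH2O·s/L.
C = Vt/(Pplat − PEEP) = 485.0 / (20.0 − 5) = 485.0/15.0 = 32.333 mL/cmH2O.
τ = R × C = 22.174 × 0.03233 L/cmH2O = 0.7169 s.
t = −τ·ln(1 − 0.92) = −0.7169·ln(0.08) = 1.811 s.

1.81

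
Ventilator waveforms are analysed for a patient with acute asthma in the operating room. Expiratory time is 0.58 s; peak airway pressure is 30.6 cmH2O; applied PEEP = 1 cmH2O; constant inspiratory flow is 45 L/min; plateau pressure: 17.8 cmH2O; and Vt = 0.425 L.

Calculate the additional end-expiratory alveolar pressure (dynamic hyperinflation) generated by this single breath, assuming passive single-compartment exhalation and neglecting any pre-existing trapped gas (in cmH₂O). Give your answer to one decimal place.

4.4

Flow: 45 L/min ÷ 60 = 0.75 L/s.
R = (PIP − Pplat)/V̇ = (30.6 − 17.8) / 0.75 = 12.8/0.75 = 17.067 cmH2O·s/L.
C = Vt/(Pplat − PEEP) = 425.0 / (17.8 − 1) = 425.0/16.8 = 25.298 mL/cmH2O.
τ = R × C = 17.067 × 0.0253 L/cmH2O = 0.4318 s.
Fraction remaining = e^(−Te/τ) = e^(−0.58/0.4318) = 0.261; trapped volume = 425.0 × 0.261 = 110.93 mL.
Additional alveolar pressure from trapping ≈ V_trapped / C = 110.93 / 25.298 = 4.385 cmH2O.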